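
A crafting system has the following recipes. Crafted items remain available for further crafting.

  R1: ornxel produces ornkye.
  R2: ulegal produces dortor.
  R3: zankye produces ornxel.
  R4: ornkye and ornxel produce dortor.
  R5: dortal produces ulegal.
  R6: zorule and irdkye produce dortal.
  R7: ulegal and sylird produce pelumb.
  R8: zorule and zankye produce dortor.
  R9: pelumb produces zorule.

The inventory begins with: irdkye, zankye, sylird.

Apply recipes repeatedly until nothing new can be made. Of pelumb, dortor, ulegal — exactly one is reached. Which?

Using R3, zankye makes ornxel.
ornxel → ornkye (R1).
Using R4, ornkye and ornxel make dortor.
ulegal would need dortal (R5), but dortal is never obtained. pelumb would need ulegal and sylird (R7), but ulegal is never obtained.

dortor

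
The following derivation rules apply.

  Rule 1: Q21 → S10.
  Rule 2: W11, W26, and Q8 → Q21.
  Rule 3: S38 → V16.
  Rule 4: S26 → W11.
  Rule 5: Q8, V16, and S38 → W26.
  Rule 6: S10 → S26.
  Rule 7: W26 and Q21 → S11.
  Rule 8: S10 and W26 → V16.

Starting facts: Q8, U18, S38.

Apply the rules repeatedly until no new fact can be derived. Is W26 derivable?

S38 holds, so V16 follows (Rule 3).
Q8, V16, and S38 hold, so W26 follows (Rule 5).

Yes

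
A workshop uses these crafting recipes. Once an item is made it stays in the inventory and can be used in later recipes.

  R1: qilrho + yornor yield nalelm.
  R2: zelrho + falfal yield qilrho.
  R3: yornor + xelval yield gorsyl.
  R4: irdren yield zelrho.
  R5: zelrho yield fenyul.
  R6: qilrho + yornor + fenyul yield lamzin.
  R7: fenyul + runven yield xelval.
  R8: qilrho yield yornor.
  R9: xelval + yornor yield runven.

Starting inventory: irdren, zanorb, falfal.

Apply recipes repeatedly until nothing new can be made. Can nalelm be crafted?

irdren → zelrho (R4).
zelrho + falfal → qilrho (R2).
qilrho → yornor (R8).
Using R1, qilrho and yornor make nalelm.

Yes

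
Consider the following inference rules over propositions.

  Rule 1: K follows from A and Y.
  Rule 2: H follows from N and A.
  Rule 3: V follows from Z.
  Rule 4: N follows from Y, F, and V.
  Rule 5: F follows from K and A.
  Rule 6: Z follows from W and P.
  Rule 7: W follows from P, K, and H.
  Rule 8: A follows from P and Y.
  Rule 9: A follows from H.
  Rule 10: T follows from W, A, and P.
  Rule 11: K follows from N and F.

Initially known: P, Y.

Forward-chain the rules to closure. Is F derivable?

Yes

P and Y hold, so A follows (Rule 8).
A and Y hold, so K follows (Rule 1).
From K and A, Rule 5 gives F.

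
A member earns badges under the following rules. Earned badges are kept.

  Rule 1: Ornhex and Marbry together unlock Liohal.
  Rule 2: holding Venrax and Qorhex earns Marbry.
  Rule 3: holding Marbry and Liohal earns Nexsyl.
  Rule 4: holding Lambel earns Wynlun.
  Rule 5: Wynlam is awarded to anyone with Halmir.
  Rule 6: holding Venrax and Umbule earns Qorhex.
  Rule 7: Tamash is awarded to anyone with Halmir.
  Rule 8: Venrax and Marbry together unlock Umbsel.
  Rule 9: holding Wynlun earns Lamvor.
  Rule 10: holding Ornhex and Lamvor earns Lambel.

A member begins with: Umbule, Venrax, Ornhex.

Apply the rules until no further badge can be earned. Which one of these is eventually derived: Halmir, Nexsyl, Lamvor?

With Venrax and Umbule, Qorhex is earned (Rule 6).
With Venrax and Qorhex, Marbry is earned (Rule 2).
With Ornhex and Marbry, Liohal is earned (Rule 1).
With Marbry and Liohal, Nexsyl is earned (Rule 3).
Lamvor would need Wynlun (Rule 9), but Wynlun is never earned. No rule produces Halmir, and it is not given.

Nexsyl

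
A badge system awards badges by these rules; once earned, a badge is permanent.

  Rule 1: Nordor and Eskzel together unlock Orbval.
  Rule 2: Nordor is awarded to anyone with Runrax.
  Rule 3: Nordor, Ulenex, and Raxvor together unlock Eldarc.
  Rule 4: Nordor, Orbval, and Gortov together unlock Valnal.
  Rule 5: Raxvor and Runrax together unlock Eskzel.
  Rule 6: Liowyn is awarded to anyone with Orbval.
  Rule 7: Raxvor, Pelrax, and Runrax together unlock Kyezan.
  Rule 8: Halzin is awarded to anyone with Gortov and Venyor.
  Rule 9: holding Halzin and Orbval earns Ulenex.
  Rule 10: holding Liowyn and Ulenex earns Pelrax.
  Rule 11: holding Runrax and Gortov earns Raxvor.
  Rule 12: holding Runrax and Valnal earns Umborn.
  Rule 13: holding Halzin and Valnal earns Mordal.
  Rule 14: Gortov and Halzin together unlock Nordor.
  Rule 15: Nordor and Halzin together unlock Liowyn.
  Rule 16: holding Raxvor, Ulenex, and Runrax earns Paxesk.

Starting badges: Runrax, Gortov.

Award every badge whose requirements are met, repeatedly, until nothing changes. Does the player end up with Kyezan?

Kyezan would need Raxvor, Pelrax, and Runrax (Rule 7), but Pelrax is never earned.

No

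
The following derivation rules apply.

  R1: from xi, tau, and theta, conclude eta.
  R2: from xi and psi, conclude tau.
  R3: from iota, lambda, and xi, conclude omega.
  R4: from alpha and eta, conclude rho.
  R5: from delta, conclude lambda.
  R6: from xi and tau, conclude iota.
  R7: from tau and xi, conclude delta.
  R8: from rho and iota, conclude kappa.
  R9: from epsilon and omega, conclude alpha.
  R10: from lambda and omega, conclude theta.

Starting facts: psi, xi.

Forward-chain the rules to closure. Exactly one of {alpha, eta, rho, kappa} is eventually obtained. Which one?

eta

xi and psi hold, so tau follows (R2).
From xi and tau, R6 gives iota.
From tau and xi, R7 gives delta.
delta holds, so lambda follows (R5).
iota, lambda, and xi hold, so omega follows (R3).
From lambda and omega, R10 gives theta.
From xi, tau, and theta, R1 gives eta.
alpha would need epsilon and omega (R9), but epsilon is never established. kappa would need rho and iota (R8), but rho is never established. rho would need alpha and eta (R4), but alpha is never established.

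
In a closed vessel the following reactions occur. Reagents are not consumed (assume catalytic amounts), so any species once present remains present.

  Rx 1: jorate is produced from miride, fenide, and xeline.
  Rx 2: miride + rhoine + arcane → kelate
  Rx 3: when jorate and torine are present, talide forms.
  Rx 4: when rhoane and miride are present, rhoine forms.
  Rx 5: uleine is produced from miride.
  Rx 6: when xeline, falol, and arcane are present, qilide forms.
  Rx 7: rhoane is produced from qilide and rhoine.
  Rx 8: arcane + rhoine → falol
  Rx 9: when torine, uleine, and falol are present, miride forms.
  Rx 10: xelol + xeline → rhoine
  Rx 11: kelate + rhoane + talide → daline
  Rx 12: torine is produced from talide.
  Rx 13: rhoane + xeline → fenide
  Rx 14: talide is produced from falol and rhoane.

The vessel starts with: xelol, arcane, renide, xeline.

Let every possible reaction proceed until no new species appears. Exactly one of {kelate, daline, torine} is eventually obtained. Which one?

torine

xelol and xeline present → rhoine forms (Rx 10).
arcane and rhoine present → falol forms (Rx 8).
xeline, falol, and arcane present → qilide forms (Rx 6).
qilide and rhoine present → rhoane forms (Rx 7).
falol and rhoane present → talide forms (Rx 14).
talide present → torine forms (Rx 12).
daline would need kelate, rhoane, and talide (Rx 11), but kelate never forms. kelate would need miride, rhoine, and arcane (Rx 2), but miride never forms.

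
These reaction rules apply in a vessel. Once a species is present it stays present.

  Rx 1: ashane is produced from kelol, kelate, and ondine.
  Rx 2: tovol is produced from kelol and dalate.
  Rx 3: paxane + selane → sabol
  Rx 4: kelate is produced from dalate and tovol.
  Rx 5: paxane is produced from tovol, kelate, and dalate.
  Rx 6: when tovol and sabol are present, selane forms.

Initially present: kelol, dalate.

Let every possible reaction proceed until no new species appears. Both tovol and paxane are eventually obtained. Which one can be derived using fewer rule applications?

tovol

tovol: kelol and dalate present → tovol forms (Rx 2). [1 rule application]
paxane: kelol and dalate present → tovol forms (Rx 2). dalate and tovol present → kelate forms (Rx 4). tovol, kelate, and dalate present → paxane forms (Rx 5). [3 rule applications]
tovol needs fewer.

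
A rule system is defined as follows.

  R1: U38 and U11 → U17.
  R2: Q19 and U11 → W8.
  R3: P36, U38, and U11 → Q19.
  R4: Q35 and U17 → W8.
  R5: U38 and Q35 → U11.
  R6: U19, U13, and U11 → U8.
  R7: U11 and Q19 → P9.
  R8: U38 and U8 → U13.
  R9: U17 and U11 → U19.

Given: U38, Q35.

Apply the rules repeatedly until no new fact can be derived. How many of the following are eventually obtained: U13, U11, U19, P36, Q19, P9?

From U38 and Q35, R5 gives U11.
U38 and U11 hold, so U17 follows (R1).
From U17 and U11, R9 gives U19.
U13 would need U38 and U8 (R8), but U8 is never established.
U11: reached.
U19: reached.
No rule produces P36, and it is not given.
Q19 would need P36, U38, and U11 (R3), but P36 is never established.
P9 would need U11 and Q19 (R7), but Q19 is never established.
Reached: U11 and U19 — 2 of the 6.

2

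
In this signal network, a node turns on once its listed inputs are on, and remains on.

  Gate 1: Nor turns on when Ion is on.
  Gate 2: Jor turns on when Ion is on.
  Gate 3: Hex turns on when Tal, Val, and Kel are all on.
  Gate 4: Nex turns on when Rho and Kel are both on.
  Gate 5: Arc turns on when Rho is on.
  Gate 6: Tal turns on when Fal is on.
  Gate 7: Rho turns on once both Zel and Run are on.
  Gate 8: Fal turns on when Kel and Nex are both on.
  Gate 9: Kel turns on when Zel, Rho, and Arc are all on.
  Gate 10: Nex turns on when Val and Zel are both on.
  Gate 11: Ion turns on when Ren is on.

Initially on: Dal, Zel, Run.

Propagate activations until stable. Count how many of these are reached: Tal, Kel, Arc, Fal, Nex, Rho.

Gate 7: Zel and Run on → Rho on.
Rho is on, so Arc turns on (Gate 5).
Gate 9: Zel, Rho, and Arc on → Kel on.
Rho and Kel are on, so Nex turns on (Gate 4).
Kel and Nex are on, so Fal turns on (Gate 8).
Gate 6: Fal on → Tal on.
Tal: reached.
Kel: reached.
Arc: reached.
Fal: reached.
Nex: reached.
Rho: reached.
All 6 are reached.

6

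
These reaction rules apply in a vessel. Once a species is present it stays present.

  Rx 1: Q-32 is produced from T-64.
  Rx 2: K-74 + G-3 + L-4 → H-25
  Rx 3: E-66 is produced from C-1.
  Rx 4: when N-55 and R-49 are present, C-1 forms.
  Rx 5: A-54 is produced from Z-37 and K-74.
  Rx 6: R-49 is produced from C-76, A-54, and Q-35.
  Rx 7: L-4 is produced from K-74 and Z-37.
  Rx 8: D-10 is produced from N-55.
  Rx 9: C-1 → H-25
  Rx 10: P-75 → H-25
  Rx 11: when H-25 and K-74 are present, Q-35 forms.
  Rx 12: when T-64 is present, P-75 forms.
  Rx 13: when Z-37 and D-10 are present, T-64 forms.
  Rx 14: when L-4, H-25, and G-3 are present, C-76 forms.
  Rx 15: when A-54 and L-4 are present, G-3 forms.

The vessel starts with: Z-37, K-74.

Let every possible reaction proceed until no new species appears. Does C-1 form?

No

C-1 would need N-55 and R-49 (Rx 4), but N-55 never forms.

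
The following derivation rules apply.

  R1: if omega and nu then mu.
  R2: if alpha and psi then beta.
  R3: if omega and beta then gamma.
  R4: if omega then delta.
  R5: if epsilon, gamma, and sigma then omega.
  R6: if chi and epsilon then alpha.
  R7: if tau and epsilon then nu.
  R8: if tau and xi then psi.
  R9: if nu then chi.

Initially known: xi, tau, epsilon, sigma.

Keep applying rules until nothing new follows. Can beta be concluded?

From tau and epsilon, R7 gives nu.
From tau and xi, R8 gives psi.
nu holds, so chi follows (R9).
From chi and epsilon, R6 gives alpha.
From alpha and psi, R2 gives beta.

Yes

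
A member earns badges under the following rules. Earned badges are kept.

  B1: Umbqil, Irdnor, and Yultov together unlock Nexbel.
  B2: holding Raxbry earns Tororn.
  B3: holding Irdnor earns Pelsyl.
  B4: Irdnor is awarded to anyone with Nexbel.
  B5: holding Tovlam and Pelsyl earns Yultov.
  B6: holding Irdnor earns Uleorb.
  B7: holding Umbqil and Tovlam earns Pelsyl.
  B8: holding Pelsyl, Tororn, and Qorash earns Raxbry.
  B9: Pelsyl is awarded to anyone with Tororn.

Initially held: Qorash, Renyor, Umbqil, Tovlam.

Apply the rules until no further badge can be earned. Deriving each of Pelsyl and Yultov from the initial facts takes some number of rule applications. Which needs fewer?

Pelsyl: With Umbqil and Tovlam, Pelsyl is earned (B7). [1 rule application]
Yultov: With Umbqil and Tovlam, Pelsyl is earned (B7). With Tovlam and Pelsyl, Yultov is earned (B5). [2 rule applications]
Pelsyl needs fewer.

Pelsyl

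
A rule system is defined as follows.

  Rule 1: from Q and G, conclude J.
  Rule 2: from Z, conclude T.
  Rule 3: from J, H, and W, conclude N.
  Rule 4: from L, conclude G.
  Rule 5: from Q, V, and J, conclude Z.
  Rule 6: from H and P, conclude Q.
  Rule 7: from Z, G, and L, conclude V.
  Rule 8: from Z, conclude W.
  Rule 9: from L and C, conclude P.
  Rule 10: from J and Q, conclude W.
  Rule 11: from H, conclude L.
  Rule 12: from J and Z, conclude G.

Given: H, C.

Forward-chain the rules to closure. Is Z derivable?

No

Z would need Q, V, and J (Rule 5), but V is never established.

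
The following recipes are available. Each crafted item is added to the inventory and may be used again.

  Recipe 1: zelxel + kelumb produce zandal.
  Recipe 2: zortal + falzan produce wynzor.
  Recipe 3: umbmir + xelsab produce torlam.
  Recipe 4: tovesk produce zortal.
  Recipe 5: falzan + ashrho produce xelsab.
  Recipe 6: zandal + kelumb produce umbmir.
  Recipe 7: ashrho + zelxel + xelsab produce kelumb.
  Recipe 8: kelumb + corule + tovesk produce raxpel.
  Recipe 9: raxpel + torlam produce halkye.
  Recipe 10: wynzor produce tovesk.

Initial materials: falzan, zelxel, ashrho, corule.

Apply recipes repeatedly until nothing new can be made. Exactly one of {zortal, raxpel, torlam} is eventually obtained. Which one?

Using Recipe 5, falzan and ashrho make xelsab.
Using Recipe 7, ashrho, zelxel, and xelsab make kelumb.
zelxel + kelumb → zandal (Recipe 1).
Using Recipe 6, zandal and kelumb make umbmir.
Using Recipe 3, umbmir and xelsab make torlam.
zortal would need tovesk (Recipe 4), but tovesk is never obtained. raxpel would need kelumb, corule, and tovesk (Recipe 8), but tovesk is never obtained.

torlam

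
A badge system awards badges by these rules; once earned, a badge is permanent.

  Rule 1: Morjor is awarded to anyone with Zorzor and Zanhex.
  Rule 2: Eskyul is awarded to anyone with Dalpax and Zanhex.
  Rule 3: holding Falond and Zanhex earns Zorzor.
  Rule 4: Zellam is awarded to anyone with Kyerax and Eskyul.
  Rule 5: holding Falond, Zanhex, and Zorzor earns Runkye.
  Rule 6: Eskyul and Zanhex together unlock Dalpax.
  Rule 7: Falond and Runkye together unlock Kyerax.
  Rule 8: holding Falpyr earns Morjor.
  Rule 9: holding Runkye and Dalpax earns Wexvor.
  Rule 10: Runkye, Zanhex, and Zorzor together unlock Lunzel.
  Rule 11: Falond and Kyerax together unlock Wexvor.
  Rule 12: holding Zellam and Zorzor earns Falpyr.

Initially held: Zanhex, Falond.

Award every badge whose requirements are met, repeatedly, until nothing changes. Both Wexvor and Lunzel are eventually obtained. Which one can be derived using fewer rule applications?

Lunzel: With Falond and Zanhex, Zorzor is earned (Rule 3). With Falond, Zanhex, and Zorzor, Runkye is earned (Rule 5). With Runkye, Zanhex, and Zorzor, Lunzel is earned (Rule 10). [3 rule applications]
Wexvor: With Falond and Zanhex, Zorzor is earned (Rule 3). With Falond, Zanhex, and Zorzor, Runkye is earned (Rule 5). With Falond and Runkye, Kyerax is earned (Rule 7). With Falond and Kyerax, Wexvor is earned (Rule 11). [4 rule applications]
Lunzel needs fewer.

Lunzel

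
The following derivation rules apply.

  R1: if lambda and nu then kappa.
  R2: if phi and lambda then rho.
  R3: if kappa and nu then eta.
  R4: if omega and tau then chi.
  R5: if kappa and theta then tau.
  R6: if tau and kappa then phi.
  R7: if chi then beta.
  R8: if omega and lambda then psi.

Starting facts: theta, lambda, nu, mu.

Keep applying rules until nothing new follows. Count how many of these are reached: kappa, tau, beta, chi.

2

lambda and nu hold, so kappa follows (R1).
kappa and theta hold, so tau follows (R5).
kappa: reached.
tau: reached.
beta would need chi (R7), but chi is never established.
chi would need omega and tau (R4), but omega is never established.
Reached: kappa and tau — 2 of the 4.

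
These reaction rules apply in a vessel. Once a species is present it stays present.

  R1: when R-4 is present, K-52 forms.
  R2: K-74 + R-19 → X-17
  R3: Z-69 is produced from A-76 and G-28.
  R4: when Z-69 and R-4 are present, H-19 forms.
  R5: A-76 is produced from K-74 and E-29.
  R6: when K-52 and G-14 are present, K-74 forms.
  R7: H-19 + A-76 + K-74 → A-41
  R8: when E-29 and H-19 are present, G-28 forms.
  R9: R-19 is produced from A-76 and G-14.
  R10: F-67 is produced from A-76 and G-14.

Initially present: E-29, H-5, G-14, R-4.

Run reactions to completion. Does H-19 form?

No

H-19 would need Z-69 and R-4 (R4), but Z-69 never forms.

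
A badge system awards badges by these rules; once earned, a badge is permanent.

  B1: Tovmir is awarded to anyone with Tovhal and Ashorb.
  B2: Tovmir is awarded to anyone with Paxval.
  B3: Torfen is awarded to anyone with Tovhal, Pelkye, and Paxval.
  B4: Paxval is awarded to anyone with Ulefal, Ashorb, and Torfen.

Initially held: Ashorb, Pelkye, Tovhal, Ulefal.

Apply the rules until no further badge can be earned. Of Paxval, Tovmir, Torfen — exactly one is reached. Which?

With Tovhal and Ashorb, Tovmir is earned (B1).
Paxval would need Ulefal, Ashorb, and Torfen (B4), but Torfen is never earned. Torfen would need Tovhal, Pelkye, and Paxval (B3), but Paxval is never earned.

Tovmir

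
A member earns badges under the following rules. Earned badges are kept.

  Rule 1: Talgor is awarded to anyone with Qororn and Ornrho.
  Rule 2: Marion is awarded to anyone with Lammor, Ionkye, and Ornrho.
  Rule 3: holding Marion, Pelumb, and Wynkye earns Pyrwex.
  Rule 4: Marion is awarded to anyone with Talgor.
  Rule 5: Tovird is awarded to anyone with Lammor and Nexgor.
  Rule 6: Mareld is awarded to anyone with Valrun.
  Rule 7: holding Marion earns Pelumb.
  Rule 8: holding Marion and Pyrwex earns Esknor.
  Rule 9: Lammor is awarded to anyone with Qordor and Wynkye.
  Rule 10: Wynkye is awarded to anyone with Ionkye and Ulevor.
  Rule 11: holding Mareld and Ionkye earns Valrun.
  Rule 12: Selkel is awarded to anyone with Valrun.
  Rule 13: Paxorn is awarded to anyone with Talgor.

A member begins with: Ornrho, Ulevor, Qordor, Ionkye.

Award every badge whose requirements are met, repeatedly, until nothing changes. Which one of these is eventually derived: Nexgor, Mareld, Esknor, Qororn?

With Ionkye and Ulevor, Wynkye is earned (Rule 10).
With Qordor and Wynkye, Lammor is earned (Rule 9).
With Lammor, Ionkye, and Ornrho, Marion is earned (Rule 2).
With Marion, Pelumb is earned (Rule 7).
With Marion, Pelumb, and Wynkye, Pyrwex is earned (Rule 3).
With Marion and Pyrwex, Esknor is earned (Rule 8).
Mareld would need Valrun (Rule 6), but Valrun is never earned. No rule produces Nexgor, and it is not given. No rule produces Qororn, and it is not given.

Esknor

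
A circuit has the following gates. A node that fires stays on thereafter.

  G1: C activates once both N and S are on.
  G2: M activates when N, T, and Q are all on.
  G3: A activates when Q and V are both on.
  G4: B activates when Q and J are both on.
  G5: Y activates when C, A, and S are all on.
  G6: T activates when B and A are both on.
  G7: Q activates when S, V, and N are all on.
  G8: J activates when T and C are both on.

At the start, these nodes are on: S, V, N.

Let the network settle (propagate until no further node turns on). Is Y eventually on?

N and S are on, so C activates (G1).
G7: S, V, and N on → Q on.
G3: Q and V on → A on.
C, A, and S are on, so Y activates (G5).

Yes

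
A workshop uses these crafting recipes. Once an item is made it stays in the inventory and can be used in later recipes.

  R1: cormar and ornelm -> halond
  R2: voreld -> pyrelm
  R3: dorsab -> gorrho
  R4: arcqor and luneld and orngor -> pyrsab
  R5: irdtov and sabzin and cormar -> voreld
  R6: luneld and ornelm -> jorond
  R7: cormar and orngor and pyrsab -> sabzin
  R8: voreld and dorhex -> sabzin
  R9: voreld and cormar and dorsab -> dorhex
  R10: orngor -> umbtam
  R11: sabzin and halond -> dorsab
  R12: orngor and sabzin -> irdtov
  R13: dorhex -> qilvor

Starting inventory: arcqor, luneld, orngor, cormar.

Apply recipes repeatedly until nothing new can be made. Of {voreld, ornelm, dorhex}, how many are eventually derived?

Using R4, arcqor, luneld, and orngor make pyrsab.
cormar and orngor and pyrsab -> sabzin (R7).
orngor and sabzin -> irdtov (R12).
Using R5, irdtov, sabzin, and cormar make voreld.
voreld: reached.
No rule produces ornelm, and it is not given.
dorhex would need voreld, cormar, and dorsab (R9), but dorsab is never obtained.
Reached: voreld — 1 of the 3.

1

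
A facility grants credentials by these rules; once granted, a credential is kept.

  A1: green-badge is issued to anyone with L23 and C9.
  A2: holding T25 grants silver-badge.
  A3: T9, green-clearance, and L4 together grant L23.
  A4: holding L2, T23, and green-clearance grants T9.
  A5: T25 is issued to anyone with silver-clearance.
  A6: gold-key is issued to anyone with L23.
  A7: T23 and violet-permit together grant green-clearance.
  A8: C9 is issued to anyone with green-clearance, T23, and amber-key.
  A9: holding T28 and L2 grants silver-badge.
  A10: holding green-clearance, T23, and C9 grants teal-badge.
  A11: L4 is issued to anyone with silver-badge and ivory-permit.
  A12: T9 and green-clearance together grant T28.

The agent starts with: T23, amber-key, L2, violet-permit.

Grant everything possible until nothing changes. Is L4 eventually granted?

L4 would need silver-badge and ivory-permit (A11), but ivory-permit is never granted.

No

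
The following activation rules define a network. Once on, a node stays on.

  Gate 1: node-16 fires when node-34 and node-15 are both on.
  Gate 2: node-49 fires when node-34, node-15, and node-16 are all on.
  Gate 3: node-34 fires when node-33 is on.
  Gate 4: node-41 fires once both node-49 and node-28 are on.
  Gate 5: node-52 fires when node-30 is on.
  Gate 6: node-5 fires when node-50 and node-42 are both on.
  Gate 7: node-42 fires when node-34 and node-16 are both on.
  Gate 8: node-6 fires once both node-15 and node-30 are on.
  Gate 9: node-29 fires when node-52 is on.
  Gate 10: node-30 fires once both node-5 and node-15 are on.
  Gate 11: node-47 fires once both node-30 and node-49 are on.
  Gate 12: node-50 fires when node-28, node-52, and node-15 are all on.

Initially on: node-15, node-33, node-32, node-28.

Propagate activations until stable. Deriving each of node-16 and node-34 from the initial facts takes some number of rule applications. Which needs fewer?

node-34

node-34: Gate 3: node-33 on → node-34 on. [1 rule application]
node-16: node-33 is on, so node-34 fires (Gate 3). Gate 1: node-34 and node-15 on → node-16 on. [2 rule applications]
node-34 needs fewer.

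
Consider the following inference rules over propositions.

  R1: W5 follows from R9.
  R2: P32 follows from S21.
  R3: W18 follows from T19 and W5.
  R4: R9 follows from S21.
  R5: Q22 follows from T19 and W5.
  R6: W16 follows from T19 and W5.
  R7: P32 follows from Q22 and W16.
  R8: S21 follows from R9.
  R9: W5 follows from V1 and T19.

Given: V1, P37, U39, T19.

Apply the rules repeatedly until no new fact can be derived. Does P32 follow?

Yes

From V1 and T19, R9 gives W5.
From T19 and W5, R5 gives Q22.
T19 and W5 hold, so W16 follows (R6).
Q22 and W16 hold, so P32 follows (R7).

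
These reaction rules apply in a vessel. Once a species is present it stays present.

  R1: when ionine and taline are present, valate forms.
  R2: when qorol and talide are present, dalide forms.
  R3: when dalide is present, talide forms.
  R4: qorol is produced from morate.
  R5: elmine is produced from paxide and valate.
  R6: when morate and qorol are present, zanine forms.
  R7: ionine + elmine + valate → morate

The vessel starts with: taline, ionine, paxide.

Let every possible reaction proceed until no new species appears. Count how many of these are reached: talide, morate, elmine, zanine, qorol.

4

ionine and taline present → valate forms (R1).
paxide and valate present → elmine forms (R5).
ionine, elmine, and valate present → morate forms (R7).
morate present → qorol forms (R4).
morate and qorol present → zanine forms (R6).
talide would need dalide (R3), but dalide never forms.
morate: reached.
elmine: reached.
zanine: reached.
qorol: reached.
Reached: morate, elmine, zanine, and qorol — 4 of the 5.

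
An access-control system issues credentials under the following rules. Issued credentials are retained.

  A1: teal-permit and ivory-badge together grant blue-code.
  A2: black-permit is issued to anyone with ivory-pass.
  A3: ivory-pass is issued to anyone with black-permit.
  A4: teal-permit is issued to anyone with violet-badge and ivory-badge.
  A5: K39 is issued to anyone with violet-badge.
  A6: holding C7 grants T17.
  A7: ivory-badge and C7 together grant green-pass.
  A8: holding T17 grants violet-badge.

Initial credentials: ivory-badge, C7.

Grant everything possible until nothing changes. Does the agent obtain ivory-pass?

ivory-pass would need black-permit (A3), but black-permit is never granted.

No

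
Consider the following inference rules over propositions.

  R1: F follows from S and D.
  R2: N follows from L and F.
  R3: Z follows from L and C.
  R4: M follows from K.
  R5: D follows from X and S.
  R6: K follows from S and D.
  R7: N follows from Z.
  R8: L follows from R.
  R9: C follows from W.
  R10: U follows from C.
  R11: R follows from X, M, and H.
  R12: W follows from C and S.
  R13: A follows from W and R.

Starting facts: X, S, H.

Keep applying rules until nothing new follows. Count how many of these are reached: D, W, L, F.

3

From X and S, R5 gives D.
From S and D, R6 gives K.
S and D hold, so F follows (R1).
K holds, so M follows (R4).
From X, M, and H, R11 gives R.
R holds, so L follows (R8).
D: reached.
W would need C and S (R12), but C is never established.
L: reached.
F: reached.
Reached: D, L, and F — 3 of the 4.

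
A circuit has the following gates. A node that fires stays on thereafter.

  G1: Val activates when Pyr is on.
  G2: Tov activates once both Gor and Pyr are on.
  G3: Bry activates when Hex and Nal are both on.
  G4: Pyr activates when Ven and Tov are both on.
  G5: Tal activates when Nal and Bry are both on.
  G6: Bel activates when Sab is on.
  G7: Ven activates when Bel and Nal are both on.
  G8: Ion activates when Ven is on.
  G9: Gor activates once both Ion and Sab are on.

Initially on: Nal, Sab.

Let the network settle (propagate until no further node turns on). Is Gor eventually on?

Yes

G6: Sab on → Bel on.
Bel and Nal are on, so Ven activates (G7).
G8: Ven on → Ion on.
Ion and Sab are on, so Gor activates (G9).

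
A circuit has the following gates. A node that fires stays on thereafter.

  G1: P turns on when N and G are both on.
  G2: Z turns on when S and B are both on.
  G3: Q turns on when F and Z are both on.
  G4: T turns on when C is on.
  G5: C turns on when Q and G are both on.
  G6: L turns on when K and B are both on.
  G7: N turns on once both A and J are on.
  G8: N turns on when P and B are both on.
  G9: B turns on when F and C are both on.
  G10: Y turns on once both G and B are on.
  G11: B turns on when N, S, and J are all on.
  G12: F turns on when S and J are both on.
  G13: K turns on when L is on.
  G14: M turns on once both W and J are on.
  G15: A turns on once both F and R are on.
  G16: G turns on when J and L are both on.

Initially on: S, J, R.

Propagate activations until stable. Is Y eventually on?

Y would need G and B (G10), but G never turns on.

No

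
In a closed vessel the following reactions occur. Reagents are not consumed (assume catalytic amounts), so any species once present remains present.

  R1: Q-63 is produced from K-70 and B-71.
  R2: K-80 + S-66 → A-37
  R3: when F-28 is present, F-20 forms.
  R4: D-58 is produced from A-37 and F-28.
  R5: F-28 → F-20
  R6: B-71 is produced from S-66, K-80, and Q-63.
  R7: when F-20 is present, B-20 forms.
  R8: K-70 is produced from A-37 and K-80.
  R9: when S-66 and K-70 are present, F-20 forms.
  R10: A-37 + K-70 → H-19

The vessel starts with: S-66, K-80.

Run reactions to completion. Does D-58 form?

D-58 would need A-37 and F-28 (R4), but F-28 never forms.

No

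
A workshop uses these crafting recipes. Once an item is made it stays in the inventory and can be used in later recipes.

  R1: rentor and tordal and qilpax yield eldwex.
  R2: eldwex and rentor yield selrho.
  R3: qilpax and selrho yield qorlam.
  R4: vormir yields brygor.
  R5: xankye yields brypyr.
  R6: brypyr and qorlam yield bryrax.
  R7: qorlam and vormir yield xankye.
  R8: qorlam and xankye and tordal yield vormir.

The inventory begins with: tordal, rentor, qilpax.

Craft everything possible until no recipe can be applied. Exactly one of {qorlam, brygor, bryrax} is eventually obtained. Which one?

Using R1, rentor, tordal, and qilpax make eldwex.
eldwex and rentor → selrho (R2).
Using R3, qilpax and selrho make qorlam.
bryrax would need brypyr and qorlam (R6), but brypyr is never obtained. brygor would need vormir (R4), but vormir is never obtained.

qorlam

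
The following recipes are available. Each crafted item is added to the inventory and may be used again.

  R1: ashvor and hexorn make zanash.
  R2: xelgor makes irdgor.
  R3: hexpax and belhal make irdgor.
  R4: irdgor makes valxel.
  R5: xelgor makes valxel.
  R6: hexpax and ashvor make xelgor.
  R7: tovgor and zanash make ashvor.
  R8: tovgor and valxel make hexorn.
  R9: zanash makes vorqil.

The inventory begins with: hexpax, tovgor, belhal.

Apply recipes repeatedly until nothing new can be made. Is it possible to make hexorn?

Using R3, hexpax and belhal make irdgor.
Using R4, irdgor makes valxel.
tovgor and valxel → hexorn (R8).

Yes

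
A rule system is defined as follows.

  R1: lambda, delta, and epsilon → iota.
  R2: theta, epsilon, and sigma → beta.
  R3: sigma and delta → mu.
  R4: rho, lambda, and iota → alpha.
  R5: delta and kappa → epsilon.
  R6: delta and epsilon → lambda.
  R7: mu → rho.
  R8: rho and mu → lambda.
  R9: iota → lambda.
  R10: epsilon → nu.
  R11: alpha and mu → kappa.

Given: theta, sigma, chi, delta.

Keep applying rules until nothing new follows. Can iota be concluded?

iota would need lambda, delta, and epsilon (R1), but epsilon is never established.

No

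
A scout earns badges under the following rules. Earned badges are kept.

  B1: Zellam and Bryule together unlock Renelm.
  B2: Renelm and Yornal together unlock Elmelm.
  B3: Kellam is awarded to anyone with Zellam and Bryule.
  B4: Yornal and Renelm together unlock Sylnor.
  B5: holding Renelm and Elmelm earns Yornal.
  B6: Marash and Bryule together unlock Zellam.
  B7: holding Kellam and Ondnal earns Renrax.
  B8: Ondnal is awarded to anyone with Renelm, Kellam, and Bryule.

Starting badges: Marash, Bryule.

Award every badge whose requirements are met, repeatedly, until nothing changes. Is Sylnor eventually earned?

Sylnor would need Yornal and Renelm (B4), but Yornal is never earned.

No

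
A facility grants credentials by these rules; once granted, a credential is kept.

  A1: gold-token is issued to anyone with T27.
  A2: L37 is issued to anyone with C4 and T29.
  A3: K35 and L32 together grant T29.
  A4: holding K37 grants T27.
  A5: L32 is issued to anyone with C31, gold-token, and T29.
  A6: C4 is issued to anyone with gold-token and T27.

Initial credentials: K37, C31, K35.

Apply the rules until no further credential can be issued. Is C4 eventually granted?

Yes

Holding K37 grants T27 (A4).
Holding T27 grants gold-token (A1).
Holding gold-token and T27 grants C4 (A6).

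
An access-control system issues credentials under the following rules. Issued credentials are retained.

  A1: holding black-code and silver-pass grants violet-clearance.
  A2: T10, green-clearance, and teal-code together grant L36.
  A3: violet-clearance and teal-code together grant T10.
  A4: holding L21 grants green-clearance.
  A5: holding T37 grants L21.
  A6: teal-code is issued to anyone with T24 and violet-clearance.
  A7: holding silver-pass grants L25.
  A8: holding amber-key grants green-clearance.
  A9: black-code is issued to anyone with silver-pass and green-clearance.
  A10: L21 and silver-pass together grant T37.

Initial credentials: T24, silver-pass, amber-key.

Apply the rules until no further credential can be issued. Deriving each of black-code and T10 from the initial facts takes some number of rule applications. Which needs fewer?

black-code: Holding amber-key grants green-clearance (A8). Holding silver-pass and green-clearance grants black-code (A9). [2 rule applications]
T10: Holding amber-key grants green-clearance (A8). Holding silver-pass and green-clearance grants black-code (A9). Holding black-code and silver-pass grants violet-clearance (A1). Holding T24 and violet-clearance grants teal-code (A6). Holding violet-clearance and teal-code grants T10 (A3). [5 rule applications]
black-code needs fewer.

black-code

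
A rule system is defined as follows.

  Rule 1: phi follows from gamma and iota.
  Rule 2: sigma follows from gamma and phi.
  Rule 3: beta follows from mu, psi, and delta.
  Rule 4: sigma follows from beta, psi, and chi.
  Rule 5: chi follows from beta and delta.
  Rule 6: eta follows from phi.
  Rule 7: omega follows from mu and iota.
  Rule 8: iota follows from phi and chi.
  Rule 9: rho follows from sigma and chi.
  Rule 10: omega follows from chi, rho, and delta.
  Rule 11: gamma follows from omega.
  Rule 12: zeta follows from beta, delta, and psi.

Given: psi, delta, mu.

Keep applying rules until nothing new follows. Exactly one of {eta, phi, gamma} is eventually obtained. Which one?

From mu, psi, and delta, Rule 3 gives beta.
From beta and delta, Rule 5 gives chi.
beta, psi, and chi hold, so sigma follows (Rule 4).
From sigma and chi, Rule 9 gives rho.
chi, rho, and delta hold, so omega follows (Rule 10).
From omega, Rule 11 gives gamma.
phi would need gamma and iota (Rule 1), but iota is never established. eta would need phi (Rule 6), but phi is never established.

gamma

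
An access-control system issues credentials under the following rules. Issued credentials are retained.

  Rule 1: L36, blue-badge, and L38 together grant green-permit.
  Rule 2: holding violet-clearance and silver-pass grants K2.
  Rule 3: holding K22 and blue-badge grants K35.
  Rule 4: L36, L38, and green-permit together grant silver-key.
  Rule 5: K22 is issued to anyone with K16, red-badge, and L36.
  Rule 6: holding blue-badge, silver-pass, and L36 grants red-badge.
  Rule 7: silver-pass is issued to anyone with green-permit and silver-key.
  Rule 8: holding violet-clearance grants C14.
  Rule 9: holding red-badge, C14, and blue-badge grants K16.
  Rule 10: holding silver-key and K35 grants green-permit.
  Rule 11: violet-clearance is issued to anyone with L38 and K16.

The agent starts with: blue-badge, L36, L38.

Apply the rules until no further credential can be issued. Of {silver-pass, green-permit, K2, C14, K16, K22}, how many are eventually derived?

Holding L36, blue-badge, and L38 grants green-permit (Rule 1).
Holding L36, L38, and green-permit grants silver-key (Rule 4).
Holding green-permit and silver-key grants silver-pass (Rule 7).
silver-pass: reached.
green-permit: reached.
K2 would need violet-clearance and silver-pass (Rule 2), but violet-clearance is never granted.
C14 would need violet-clearance (Rule 8), but violet-clearance is never granted.
K16 would need red-badge, C14, and blue-badge (Rule 9), but C14 is never granted.
K22 would need K16, red-badge, and L36 (Rule 5), but K16 is never granted.
Reached: silver-pass and green-permit — 2 of the 6.

2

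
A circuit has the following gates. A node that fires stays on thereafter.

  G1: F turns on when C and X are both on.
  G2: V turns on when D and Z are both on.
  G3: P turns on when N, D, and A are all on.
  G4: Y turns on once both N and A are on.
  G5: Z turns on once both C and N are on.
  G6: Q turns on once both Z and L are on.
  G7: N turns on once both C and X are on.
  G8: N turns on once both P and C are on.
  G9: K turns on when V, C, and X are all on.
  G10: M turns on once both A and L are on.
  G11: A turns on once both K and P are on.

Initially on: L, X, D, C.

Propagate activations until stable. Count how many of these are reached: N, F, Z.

G1: C and X on → F on.
C and X are on, so N turns on (G7).
G5: C and N on → Z on.
N: reached.
F: reached.
Z: reached.
All 3 are reached.

3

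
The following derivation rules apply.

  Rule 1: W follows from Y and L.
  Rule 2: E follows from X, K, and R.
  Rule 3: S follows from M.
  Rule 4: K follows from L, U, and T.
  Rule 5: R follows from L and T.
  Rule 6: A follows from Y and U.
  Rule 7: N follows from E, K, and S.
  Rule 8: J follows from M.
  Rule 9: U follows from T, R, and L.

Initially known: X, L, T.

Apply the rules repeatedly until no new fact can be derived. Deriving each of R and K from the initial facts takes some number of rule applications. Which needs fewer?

R

R: L and T hold, so R follows (Rule 5). [1 rule application]
K: From L and T, Rule 5 gives R. From T, R, and L, Rule 9 gives U. L, U, and T hold, so K follows (Rule 4). [3 rule applications]
R needs fewer.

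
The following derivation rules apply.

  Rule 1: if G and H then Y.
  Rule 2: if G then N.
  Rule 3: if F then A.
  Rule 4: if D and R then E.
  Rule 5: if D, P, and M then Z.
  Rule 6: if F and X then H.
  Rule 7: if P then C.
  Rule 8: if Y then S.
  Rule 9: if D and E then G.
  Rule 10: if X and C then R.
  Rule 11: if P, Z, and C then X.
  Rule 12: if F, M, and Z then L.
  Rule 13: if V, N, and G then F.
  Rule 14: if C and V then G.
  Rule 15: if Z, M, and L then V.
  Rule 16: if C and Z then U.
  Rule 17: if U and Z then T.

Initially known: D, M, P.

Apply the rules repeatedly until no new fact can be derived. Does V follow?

V would need Z, M, and L (Rule 15), but L is never established.

No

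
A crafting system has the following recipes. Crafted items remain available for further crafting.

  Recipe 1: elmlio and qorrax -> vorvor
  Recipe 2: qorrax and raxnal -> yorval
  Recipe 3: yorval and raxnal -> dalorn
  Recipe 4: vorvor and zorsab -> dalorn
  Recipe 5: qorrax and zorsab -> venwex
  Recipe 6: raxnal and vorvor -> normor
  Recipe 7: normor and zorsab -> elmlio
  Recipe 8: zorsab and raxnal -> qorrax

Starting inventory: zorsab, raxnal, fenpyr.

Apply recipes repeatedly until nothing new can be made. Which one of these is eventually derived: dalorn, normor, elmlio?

dalorn

Using Recipe 8, zorsab and raxnal make qorrax.
qorrax and raxnal -> yorval (Recipe 2).
Using Recipe 3, yorval and raxnal make dalorn.
elmlio would need normor and zorsab (Recipe 7), but normor is never obtained. normor would need raxnal and vorvor (Recipe 6), but vorvor is never obtained.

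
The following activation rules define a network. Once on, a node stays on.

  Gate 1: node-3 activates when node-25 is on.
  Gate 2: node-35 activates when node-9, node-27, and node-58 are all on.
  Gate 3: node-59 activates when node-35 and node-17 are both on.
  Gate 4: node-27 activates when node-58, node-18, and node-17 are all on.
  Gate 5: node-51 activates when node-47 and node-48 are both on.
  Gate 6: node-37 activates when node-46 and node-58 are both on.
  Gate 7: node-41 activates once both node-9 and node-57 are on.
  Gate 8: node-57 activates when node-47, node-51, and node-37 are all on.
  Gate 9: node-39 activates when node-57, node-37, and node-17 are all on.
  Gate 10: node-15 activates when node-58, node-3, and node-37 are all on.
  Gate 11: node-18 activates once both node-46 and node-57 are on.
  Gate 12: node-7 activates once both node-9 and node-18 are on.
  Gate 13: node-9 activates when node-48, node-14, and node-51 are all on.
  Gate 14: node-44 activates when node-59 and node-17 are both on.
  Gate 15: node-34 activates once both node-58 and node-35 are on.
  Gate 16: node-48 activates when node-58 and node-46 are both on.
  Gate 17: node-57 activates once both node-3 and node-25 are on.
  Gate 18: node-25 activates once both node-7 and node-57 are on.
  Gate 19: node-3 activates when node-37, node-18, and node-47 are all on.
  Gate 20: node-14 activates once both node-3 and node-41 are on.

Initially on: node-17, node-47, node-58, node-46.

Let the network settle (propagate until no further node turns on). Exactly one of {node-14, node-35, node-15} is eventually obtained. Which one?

Gate 16: node-58 and node-46 on → node-48 on.
node-46 and node-58 are on, so node-37 activates (Gate 6).
Gate 5: node-47 and node-48 on → node-51 on.
Gate 8: node-47, node-51, and node-37 on → node-57 on.
node-46 and node-57 are on, so node-18 activates (Gate 11).
node-37, node-18, and node-47 are on, so node-3 activates (Gate 19).
node-58, node-3, and node-37 are on, so node-15 activates (Gate 10).
node-14 would need node-3 and node-41 (Gate 20), but node-41 never turns on. node-35 would need node-9, node-27, and node-58 (Gate 2), but node-9 never turns on.

node-15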